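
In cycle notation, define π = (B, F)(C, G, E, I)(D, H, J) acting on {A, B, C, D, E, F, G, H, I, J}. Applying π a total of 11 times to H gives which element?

H lies in the 3-cycle (D, H, J).
Powers repeat with period 3 on this cycle, and 11 mod 3 = 2, so π^11(H) = π^2(H).
Advancing 2 steps from H: H → J → D.

D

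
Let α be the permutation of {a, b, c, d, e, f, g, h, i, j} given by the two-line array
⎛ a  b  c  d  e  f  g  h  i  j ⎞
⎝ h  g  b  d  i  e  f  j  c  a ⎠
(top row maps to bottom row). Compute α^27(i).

Tracing i → c → … returns to i after 6 steps, so i lies in a 6-cycle (b g f e i c).
Powers repeat with period 6 on this cycle, and 27 mod 6 = 3, so α^27(i) = α^3(i).
Advancing 3 steps from i: i → c → b → g.

g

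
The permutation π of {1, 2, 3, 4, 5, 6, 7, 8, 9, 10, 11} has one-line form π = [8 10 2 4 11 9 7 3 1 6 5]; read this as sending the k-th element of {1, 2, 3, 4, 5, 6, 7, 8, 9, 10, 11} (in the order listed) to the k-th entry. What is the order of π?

Writing π as disjoint cycles, the cycle lengths are 7, 2, 1, 1.
Since disjoint cycles commute, ord(π) = lcm(7, 2) = 14.

14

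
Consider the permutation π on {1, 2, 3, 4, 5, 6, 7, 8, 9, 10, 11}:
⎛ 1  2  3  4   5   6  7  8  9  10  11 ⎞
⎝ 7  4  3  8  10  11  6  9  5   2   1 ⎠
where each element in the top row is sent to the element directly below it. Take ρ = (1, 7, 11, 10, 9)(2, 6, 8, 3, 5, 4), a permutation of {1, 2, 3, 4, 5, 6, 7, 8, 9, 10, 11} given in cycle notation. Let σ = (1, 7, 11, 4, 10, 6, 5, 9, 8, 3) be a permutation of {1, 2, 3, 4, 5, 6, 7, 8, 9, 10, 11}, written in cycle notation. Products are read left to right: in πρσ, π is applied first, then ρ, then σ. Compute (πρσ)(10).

Apply the permutations in order: π(10) = 2, then ρ(2) = 6, then σ(6) = 5. So (πρσ)(10) = 5.

5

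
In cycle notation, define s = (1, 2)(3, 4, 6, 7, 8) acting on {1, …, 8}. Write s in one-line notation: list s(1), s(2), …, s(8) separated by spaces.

2 1 4 6 5 7 8 3

Reading each image from the cycles: 1→2, 2→1, 3→4, 4→6, 5→5, 6→7, 7→8, 8→3.
So the one-line form is 2 1 4 6 5 7 8 3.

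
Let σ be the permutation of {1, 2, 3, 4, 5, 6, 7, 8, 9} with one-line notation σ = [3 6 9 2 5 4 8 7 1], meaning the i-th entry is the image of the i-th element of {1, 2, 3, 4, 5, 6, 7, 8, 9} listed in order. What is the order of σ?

Decomposing into disjoint cycles gives cycle lengths 3, 3, 2, 1.
Since disjoint cycles commute, ord(σ) = lcm(3, 3, 2) = 6.

6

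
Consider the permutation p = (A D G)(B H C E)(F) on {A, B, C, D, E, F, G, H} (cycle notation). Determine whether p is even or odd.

The cycle lengths are 4, 3, 1.
A cycle of length ℓ contributes ℓ−1 transpositions, so p is a product of 3 + 2 = 5 transpositions — odd.

odd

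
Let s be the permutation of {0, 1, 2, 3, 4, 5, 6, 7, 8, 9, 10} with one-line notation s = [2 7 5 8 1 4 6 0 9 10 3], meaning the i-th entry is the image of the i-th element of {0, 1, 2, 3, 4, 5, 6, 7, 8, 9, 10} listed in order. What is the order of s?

The disjoint-cycle form of s has cycle lengths 6, 4, 1.
The order is lcm(6, 4) = 12.

12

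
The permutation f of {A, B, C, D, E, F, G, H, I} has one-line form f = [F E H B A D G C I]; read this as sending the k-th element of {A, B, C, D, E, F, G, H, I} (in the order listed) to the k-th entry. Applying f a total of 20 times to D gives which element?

D

Tracing D → B → … returns to D after 5 steps, so D lies in a 5-cycle (A F D B E).
Powers repeat with period 5 on this cycle, and 20 mod 5 = 0, so f^20(D) = f^0(D).
So f^20(D) = D.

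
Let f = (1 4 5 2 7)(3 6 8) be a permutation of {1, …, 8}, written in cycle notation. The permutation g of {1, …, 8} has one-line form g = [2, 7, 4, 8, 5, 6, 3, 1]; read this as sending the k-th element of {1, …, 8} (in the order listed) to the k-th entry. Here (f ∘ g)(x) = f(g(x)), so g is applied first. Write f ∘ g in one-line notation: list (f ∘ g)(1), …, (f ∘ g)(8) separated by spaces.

(f ∘ g)(x) = f(g(x)). Computing each image: f(g(1)) = f(2) = 7, f(g(2)) = f(7) = 1, f(g(3)) = f(4) = 5, f(g(4)) = f(8) = 3, f(g(5)) = f(5) = 2, f(g(6)) = f(6) = 8, f(g(7)) = f(3) = 6, f(g(8)) = f(1) = 4.
Hence f ∘ g = [7 1 5 3 2 8 6 4].

7 1 5 3 2 8 6 4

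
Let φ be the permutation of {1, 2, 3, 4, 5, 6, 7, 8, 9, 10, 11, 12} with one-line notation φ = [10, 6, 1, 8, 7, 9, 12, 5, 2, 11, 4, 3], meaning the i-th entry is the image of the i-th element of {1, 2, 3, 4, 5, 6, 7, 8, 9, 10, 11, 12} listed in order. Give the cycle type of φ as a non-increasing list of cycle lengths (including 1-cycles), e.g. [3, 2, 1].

The disjoint cycles are (1, 10, 11, 4, 8, 5, 7, 12, 3)(2, 6, 9), with lengths 9, 3 in non-increasing order.

[9, 3]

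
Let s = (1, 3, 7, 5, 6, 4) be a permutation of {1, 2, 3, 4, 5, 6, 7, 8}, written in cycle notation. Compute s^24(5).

5 lies in the 6-cycle (1, 3, 7, 5, 6, 4).
Since the cycle has length 6, s^24 acts on it the same as s^0 (24 mod 6 = 0).
So s^24(5) = 5.

5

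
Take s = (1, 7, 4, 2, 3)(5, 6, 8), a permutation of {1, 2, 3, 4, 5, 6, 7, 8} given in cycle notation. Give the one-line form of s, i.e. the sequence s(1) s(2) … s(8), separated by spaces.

7 3 1 2 6 8 4 5

Image by image: 1→7, 2→3, 3→1, 4→2, 5→6, 6→8, 7→4, 8→5.
So the one-line form is 7 3 1 2 6 8 4 5.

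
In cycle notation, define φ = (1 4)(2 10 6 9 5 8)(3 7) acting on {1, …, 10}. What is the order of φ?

6

The disjoint cycles have lengths 6, 2, 2.
Since disjoint cycles commute, ord(φ) = lcm(6, 2, 2) = 6.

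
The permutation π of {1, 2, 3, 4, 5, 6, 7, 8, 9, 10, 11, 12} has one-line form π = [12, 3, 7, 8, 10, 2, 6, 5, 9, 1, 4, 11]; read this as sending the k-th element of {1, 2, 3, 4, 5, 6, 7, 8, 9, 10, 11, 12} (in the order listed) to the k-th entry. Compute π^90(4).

Tracing 4 → 8 → … returns to 4 after 7 steps, so 4 lies in a 7-cycle (1, 12, 11, 4, 8, 5, 10).
Powers repeat with period 7 on this cycle, and 90 mod 7 = 6, so π^90(4) = π^6(4).
Advancing 6 steps from 4: 4 → 8 → 5 → 10 → 1 → 12 → 11.

11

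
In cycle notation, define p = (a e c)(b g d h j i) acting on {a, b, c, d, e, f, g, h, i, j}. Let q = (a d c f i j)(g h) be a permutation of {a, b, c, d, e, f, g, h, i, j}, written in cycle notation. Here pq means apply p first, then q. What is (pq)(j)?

p(j) = i, then q(i) = j; composing gives (pq)(j) = j.

j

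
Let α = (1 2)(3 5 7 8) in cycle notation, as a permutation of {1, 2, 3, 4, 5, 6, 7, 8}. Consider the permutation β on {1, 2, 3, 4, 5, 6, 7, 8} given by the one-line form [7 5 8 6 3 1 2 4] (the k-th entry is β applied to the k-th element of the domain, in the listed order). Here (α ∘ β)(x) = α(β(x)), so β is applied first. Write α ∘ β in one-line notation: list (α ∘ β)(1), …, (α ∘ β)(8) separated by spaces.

8 7 3 6 5 2 1 4

(α ∘ β)(x) = α(β(x)). Computing each image: α(β(1)) = α(7) = 8, α(β(2)) = α(5) = 7, α(β(3)) = α(8) = 3, α(β(4)) = α(6) = 6, α(β(5)) = α(3) = 5, α(β(6)) = α(1) = 2, α(β(7)) = α(2) = 1, α(β(8)) = α(4) = 4.
Hence α ∘ β = [8 7 3 6 5 2 1 4].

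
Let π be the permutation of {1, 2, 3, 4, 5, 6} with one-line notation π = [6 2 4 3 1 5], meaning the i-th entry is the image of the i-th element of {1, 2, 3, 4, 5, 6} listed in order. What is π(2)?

2

2 is element number 2 of the domain, and entry number 2 of the one-line form is 2, so π(2) = 2.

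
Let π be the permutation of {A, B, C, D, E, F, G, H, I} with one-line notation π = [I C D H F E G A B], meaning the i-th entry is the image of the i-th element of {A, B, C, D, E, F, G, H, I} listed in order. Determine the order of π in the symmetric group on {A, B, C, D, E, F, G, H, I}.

The disjoint-cycle form of π has cycle lengths 6, 2, 1.
Since disjoint cycles commute, ord(π) = lcm(6, 2) = 6.

6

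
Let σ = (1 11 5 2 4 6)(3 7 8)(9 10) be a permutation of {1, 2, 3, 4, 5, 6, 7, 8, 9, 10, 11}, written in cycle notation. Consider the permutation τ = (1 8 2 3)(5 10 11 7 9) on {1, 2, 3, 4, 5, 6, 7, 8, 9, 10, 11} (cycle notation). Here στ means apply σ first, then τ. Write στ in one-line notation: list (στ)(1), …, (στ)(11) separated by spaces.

(στ)(x) = τ(σ(x)). Computing each image: τ(σ(1)) = τ(11) = 7, τ(σ(2)) = τ(4) = 4, τ(σ(3)) = τ(7) = 9, τ(σ(4)) = τ(6) = 6, τ(σ(5)) = τ(2) = 3, τ(σ(6)) = τ(1) = 8, τ(σ(7)) = τ(8) = 2, τ(σ(8)) = τ(3) = 1, τ(σ(9)) = τ(10) = 11, τ(σ(10)) = τ(9) = 5, τ(σ(11)) = τ(5) = 10.
Hence στ = [7 4 9 6 3 8 2 1 11 5 10].

7 4 9 6 3 8 2 1 11 5 10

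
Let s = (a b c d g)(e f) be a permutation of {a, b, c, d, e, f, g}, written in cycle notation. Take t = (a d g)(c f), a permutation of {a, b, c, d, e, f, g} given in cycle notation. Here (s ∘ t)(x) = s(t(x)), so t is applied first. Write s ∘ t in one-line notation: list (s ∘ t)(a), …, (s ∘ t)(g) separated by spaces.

g c e a f d b

(s ∘ t)(x) = s(t(x)). Computing each image: s(t(a)) = s(d) = g, s(t(b)) = s(b) = c, s(t(c)) = s(f) = e, s(t(d)) = s(g) = a, s(t(e)) = s(e) = f, s(t(f)) = s(c) = d, s(t(g)) = s(a) = b.
Hence s ∘ t = [g c e a f d b].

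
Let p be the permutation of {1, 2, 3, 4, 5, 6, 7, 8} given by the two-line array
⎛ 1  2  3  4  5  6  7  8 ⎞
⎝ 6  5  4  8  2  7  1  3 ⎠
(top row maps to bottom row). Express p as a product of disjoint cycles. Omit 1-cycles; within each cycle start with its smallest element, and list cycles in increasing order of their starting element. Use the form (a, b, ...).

From 1: 1 → 6 → 7 → 1, closing the cycle (1, 6, 7).
Repeating from the next unused element and collecting all non-trivial cycles gives (1, 6, 7)(2, 5)(3, 4, 8).

(1, 6, 7)(2, 5)(3, 4, 8)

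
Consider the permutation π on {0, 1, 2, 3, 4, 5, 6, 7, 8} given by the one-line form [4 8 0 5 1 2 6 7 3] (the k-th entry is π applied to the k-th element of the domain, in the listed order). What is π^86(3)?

2

Tracing 3 → 5 → … returns to 3 after 7 steps, so 3 lies in a 7-cycle (0 4 1 8 3 5 2).
Powers repeat with period 7 on this cycle, and 86 mod 7 = 2, so π^86(3) = π^2(3).
Advancing 2 steps from 3: 3 → 5 → 2.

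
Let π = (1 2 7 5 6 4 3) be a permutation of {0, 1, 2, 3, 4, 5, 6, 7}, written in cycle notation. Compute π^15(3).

3 lies in the 7-cycle (1 2 7 5 6 4 3).
On a 7-cycle, π^7 is the identity, so π^15 = π^1 there (15 ≡ 1 mod 7).
Stepping 1 place around the cycle: 3 → 1.

1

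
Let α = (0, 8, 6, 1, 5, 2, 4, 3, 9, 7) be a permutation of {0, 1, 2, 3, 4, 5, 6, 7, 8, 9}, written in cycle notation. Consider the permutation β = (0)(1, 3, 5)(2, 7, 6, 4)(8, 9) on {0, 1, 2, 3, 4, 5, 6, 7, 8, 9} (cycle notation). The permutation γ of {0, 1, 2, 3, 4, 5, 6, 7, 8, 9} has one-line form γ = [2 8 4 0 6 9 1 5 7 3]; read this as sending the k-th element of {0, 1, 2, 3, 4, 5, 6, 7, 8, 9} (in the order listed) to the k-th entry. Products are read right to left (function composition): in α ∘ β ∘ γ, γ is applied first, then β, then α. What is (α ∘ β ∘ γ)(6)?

Chase 6: γ(6) = 1; β(1) = 3; α(3) = 9. Hence (α ∘ β ∘ γ)(6) = 9.

9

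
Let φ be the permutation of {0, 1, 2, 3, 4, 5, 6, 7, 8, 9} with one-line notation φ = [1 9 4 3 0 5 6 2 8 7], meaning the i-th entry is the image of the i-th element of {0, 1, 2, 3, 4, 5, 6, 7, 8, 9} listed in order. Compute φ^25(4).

0

Tracing 4 → 0 → … returns to 4 after 6 steps, so 4 lies in a 6-cycle (0 1 9 7 2 4).
On a 6-cycle, φ^6 is the identity, so φ^25 = φ^1 there (25 ≡ 1 mod 6).
Advancing 1 step from 4: 4 → 0.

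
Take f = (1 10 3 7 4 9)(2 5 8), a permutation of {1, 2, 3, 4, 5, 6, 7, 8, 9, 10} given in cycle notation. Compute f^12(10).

10 lies in the 6-cycle (1 10 3 7 4 9).
Since the cycle has length 6, f^12 acts on it the same as f^0 (12 mod 6 = 0).
So f^12(10) = 10.

10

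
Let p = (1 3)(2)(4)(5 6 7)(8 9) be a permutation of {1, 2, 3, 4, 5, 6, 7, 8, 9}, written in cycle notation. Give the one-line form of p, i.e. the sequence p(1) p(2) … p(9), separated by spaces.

3 2 1 4 6 7 5 9 8

Each element maps to the next entry in its cycle (wrapping to the front): 1↦3, 2↦2, 3↦1, 4↦4, 5↦6, 6↦7, 7↦5, 8↦9, 9↦8.
Listing these in domain order gives 3 2 1 4 6 7 5 9 8.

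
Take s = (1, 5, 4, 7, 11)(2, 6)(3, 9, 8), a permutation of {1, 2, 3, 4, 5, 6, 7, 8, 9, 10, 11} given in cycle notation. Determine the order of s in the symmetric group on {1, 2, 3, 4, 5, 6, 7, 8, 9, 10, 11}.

30

The cycle type of s is (5, 3, 2, 1).
The order of s is the least common multiple of its cycle lengths: lcm(5, 3, 2) = 30.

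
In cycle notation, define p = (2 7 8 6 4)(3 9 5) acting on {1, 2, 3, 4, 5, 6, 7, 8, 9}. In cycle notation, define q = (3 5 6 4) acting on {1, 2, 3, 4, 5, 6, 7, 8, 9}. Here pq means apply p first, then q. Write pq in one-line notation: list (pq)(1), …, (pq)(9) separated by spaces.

1 7 9 2 5 3 8 4 6

(pq)(x) = q(p(x)). Computing each image: q(p(1)) = q(1) = 1, q(p(2)) = q(7) = 7, q(p(3)) = q(9) = 9, q(p(4)) = q(2) = 2, q(p(5)) = q(3) = 5, q(p(6)) = q(4) = 3, q(p(7)) = q(8) = 8, q(p(8)) = q(6) = 4, q(p(9)) = q(5) = 6.
Hence pq = [1 7 9 2 5 3 8 4 6].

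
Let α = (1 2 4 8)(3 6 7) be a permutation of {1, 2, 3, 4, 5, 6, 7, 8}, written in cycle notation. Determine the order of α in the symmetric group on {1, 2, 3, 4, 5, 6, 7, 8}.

12

The cycle type of α is (4, 3, 1).
The order of α is the least common multiple of its cycle lengths: lcm(4, 3) = 12.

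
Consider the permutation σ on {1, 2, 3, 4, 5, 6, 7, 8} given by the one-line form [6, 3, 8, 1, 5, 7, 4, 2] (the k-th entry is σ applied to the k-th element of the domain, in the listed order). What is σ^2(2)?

8

Tracing 2 → 3 → … returns to 2 after 3 steps, so 2 lies in a 3-cycle (2, 3, 8).
Advancing 2 steps from 2: 2 → 3 → 8.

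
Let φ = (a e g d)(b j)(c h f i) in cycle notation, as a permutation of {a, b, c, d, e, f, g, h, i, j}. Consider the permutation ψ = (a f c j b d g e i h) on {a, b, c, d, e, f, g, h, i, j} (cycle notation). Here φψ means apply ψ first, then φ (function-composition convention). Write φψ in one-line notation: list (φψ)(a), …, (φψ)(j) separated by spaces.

i a b d c h g e f j

Chase each element through ψ then φ: a → f → i; b → d → a; c → j → b; d → g → d; e → i → c; f → c → h; g → e → g; h → a → e; i → h → f; j → b → j.
So φψ in one-line form is i a b d c h g e f j.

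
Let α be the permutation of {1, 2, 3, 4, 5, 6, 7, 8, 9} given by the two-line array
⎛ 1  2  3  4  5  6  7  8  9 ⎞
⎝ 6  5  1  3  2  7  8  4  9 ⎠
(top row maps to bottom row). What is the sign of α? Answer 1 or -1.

In disjoint-cycle form the cycle lengths are 6, 2, 1.
A cycle of length ℓ contributes ℓ−1 transpositions, so α is a product of 5 + 1 = 6 transpositions — even.

1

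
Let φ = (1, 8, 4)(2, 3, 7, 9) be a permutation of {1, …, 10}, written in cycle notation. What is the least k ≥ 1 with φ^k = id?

12

The cycle type of φ is (4, 3, 1, 1, 1).
Since disjoint cycles commute, ord(φ) = lcm(4, 3) = 12.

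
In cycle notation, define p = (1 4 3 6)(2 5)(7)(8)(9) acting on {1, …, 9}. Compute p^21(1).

1 lies in the 4-cycle (1 4 3 6).
Powers repeat with period 4 on this cycle, and 21 mod 4 = 1, so p^21(1) = p^1(1).
Stepping 1 place around the cycle: 1 → 4.

4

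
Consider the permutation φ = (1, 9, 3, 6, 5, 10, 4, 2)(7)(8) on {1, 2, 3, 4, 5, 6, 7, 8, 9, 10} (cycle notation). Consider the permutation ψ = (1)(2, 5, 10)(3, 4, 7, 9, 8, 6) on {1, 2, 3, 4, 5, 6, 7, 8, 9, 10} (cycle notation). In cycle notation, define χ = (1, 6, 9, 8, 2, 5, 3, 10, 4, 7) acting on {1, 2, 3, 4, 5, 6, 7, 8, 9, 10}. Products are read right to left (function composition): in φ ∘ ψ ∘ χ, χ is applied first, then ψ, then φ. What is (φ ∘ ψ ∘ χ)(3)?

1

(φ ∘ ψ ∘ χ)(3) = φ(ψ(χ(3))). χ(3) = 10, then ψ(10) = 2, then φ(2) = 1, so the result is 1.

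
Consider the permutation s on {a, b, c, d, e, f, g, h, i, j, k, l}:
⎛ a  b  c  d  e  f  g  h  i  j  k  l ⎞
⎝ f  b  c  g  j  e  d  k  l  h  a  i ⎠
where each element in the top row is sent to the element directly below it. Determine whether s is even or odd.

odd

In disjoint-cycle form the cycle lengths are 6, 2, 2, 1, 1.
A cycle of length ℓ contributes ℓ−1 transpositions, so s is a product of 5 + 1 + 1 = 7 transpositions — odd.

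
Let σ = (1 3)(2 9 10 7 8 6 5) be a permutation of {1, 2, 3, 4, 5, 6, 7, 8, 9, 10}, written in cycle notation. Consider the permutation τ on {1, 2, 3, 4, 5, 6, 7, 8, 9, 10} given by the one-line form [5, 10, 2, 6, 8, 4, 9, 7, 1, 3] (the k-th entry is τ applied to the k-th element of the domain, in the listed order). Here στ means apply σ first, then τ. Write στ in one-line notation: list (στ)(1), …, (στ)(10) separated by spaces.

2 1 5 6 10 8 7 4 3 9

(στ)(x) = τ(σ(x)). Computing each image: τ(σ(1)) = τ(3) = 2, τ(σ(2)) = τ(9) = 1, τ(σ(3)) = τ(1) = 5, τ(σ(4)) = τ(4) = 6, τ(σ(5)) = τ(2) = 10, τ(σ(6)) = τ(5) = 8, τ(σ(7)) = τ(8) = 7, τ(σ(8)) = τ(6) = 4, τ(σ(9)) = τ(10) = 3, τ(σ(10)) = τ(7) = 9.
Hence στ = [2 1 5 6 10 8 7 4 3 9].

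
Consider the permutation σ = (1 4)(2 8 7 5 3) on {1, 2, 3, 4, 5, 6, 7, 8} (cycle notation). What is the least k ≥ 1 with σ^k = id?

10

The disjoint cycles have lengths 5, 2, 1.
The order of σ is the least common multiple of its cycle lengths: lcm(5, 2) = 10.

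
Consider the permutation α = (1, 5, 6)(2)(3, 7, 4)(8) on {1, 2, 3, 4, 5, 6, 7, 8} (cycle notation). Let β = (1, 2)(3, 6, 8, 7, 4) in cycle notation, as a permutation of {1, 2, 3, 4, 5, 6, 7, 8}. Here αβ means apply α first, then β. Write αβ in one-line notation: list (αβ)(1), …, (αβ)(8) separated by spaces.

5 1 4 6 8 2 3 7

(αβ)(x) = β(α(x)). Computing each image: β(α(1)) = β(5) = 5, β(α(2)) = β(2) = 1, β(α(3)) = β(7) = 4, β(α(4)) = β(3) = 6, β(α(5)) = β(6) = 8, β(α(6)) = β(1) = 2, β(α(7)) = β(4) = 3, β(α(8)) = β(8) = 7.
Hence αβ = [5 1 4 6 8 2 3 7].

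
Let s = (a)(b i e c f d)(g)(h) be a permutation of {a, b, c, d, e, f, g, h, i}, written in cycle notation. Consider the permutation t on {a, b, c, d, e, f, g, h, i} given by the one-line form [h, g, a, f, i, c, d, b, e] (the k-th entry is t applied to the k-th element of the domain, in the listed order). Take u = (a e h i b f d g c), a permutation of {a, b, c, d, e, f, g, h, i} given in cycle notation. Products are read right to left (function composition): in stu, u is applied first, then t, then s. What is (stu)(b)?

(stu)(b) = s(t(u(b))). u(b) = f, then t(f) = c, then s(c) = f, so the result is f.

f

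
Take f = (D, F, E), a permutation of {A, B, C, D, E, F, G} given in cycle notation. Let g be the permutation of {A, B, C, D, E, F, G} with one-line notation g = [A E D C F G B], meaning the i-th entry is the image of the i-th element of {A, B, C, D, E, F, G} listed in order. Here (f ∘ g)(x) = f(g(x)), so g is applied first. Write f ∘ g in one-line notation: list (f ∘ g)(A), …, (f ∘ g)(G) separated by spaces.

(f ∘ g)(x) = f(g(x)). Computing each image: f(g(A)) = f(A) = A, f(g(B)) = f(E) = D, f(g(C)) = f(D) = F, f(g(D)) = f(C) = C, f(g(E)) = f(F) = E, f(g(F)) = f(G) = G, f(g(G)) = f(B) = B.
Hence f ∘ g = [A D F C E G B].

A D F C E G B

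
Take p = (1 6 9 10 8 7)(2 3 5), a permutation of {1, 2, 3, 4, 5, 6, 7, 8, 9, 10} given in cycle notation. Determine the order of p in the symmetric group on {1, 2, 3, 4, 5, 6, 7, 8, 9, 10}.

The cycle type of p is (6, 3, 1).
Since disjoint cycles commute, ord(p) = lcm(6, 3) = 6.

6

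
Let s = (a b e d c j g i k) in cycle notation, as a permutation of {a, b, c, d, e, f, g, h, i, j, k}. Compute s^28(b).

e

b lies in the 9-cycle (a b e d c j g i k).
Since the cycle has length 9, s^28 acts on it the same as s^1 (28 mod 9 = 1).
Stepping 1 place around the cycle: b → e.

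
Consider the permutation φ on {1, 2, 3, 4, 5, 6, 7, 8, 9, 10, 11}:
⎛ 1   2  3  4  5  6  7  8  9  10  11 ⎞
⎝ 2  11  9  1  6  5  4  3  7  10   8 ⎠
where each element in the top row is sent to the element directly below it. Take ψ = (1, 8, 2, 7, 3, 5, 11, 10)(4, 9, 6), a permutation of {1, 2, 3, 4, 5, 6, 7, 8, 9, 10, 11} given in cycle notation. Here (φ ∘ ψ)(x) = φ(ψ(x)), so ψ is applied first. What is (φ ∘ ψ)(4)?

7

(φ ∘ ψ)(4) = φ(ψ(4)). ψ(4) = 9, then φ(9) = 7. So (φ ∘ ψ)(4) = 7.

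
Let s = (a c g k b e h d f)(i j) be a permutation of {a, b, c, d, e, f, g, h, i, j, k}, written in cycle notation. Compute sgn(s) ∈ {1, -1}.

The cycle lengths are 9, 2.
A cycle of length ℓ contributes ℓ−1 transpositions, so s is a product of 8 + 1 = 9 transpositions — odd.

-1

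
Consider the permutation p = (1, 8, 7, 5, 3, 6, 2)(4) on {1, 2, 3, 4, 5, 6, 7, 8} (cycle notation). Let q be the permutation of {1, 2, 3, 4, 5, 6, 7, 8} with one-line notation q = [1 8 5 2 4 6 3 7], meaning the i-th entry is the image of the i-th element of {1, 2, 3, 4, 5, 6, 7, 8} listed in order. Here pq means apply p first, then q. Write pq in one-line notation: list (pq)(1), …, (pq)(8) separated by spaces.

(pq)(x) = q(p(x)). Computing each image: q(p(1)) = q(8) = 7, q(p(2)) = q(1) = 1, q(p(3)) = q(6) = 6, q(p(4)) = q(4) = 2, q(p(5)) = q(3) = 5, q(p(6)) = q(2) = 8, q(p(7)) = q(5) = 4, q(p(8)) = q(7) = 3.
Hence pq = [7 1 6 2 5 8 4 3].

7 1 6 2 5 8 4 3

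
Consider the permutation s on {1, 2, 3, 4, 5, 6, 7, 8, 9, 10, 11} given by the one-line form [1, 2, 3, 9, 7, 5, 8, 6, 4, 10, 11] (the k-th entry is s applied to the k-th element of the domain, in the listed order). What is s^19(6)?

Tracing 6 → 5 → … returns to 6 after 4 steps, so 6 lies in a 4-cycle (5 7 8 6).
Since the cycle has length 4, s^19 acts on it the same as s^3 (19 mod 4 = 3).
Stepping 3 places around the cycle: 6 → 5 → 7 → 8.

8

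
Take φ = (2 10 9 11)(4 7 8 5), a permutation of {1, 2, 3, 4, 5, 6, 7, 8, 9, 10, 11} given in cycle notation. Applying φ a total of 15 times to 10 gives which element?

10 lies in the 4-cycle (2 10 9 11).
On a 4-cycle, φ^4 is the identity, so φ^15 = φ^3 there (15 ≡ 3 mod 4).
Advancing 3 steps from 10: 10 → 9 → 11 → 2.

2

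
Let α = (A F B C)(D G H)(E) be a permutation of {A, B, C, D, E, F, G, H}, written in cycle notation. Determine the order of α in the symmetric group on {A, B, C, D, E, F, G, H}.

The cycle type of α is (4, 3, 1).
The order is lcm(4, 3) = 12.

12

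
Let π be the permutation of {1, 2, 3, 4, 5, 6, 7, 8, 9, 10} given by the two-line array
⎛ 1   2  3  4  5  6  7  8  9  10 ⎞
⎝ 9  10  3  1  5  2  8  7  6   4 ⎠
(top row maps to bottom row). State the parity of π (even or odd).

even

In disjoint-cycle form the cycle lengths are 6, 2, 1, 1.
A cycle is odd iff its length is even; π has 2 even-length cycles, so sgn(π) = (−1)^2 and π is even.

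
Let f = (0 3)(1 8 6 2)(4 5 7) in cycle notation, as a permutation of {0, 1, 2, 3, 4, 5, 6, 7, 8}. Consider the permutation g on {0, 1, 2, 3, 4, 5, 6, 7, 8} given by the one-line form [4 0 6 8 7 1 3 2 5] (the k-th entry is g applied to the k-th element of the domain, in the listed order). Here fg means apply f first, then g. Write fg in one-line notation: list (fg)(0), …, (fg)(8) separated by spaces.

8 5 0 4 1 2 6 7 3

For each element, apply f then g: 0 → 3 → 8; 1 → 8 → 5; 2 → 1 → 0; 3 → 0 → 4; 4 → 5 → 1; 5 → 7 → 2; 6 → 2 → 6; 7 → 4 → 7; 8 → 6 → 3.
So fg in one-line form is 8 5 0 4 1 2 6 7 3.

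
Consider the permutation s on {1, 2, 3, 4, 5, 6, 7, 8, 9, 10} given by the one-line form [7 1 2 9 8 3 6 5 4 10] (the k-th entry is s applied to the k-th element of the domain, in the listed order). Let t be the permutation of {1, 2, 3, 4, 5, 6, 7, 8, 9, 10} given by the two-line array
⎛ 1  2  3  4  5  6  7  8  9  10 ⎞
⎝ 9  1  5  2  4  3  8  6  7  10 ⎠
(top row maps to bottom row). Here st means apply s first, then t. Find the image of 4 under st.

7

First apply s: s(4) = 9, then t(9) = 7. Thus (st)(4) = 7.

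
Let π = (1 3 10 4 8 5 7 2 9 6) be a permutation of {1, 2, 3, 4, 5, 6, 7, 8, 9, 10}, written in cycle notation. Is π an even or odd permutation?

odd

The cycle lengths are 10.
A cycle is odd iff its length is even; π has 1 even-length cycle, so sgn(π) = (−1)^1 and π is odd.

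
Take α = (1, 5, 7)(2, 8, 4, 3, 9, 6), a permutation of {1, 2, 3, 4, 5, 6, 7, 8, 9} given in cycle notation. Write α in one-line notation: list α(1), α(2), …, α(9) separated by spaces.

5 8 9 3 7 2 1 4 6

Each element maps to the next entry in its cycle (wrapping to the front): 1↦5, 2↦8, 3↦9, 4↦3, 5↦7, 6↦2, 7↦1, 8↦4, 9↦6.
So the one-line form is 5 8 9 3 7 2 1 4 6.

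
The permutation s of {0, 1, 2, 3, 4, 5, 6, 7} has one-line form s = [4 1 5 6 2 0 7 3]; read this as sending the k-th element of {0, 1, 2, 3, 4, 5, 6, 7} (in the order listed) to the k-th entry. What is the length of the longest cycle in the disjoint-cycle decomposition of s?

4

Decomposing into disjoint cycles gives (0 4 2 5)(3 6 7); the longest has length 4.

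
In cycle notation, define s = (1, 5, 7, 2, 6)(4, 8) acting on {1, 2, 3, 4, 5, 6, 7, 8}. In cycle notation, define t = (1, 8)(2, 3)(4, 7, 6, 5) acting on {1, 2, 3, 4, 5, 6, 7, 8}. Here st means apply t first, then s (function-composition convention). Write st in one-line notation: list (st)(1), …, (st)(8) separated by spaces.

Chase each element through t then s: 1 → 8 → 4; 2 → 3 → 3; 3 → 2 → 6; 4 → 7 → 2; 5 → 4 → 8; 6 → 5 → 7; 7 → 6 → 1; 8 → 1 → 5.
Collecting the images, st = [4 3 6 2 8 7 1 5].

4 3 6 2 8 7 1 5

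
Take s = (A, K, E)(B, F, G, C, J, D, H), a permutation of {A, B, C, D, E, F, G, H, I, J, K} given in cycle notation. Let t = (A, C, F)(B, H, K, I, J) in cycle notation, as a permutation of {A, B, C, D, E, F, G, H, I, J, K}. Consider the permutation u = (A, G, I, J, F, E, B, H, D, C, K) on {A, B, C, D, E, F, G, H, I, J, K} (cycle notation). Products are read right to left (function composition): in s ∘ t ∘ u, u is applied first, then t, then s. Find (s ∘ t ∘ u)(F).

A

Apply the permutations in order: u(F) = E, then t(E) = E, then s(E) = A. So (s ∘ t ∘ u)(F) = A.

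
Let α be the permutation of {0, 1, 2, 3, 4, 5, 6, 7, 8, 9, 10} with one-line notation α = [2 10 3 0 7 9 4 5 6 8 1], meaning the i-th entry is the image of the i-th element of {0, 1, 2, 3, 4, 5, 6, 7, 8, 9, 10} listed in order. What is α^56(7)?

Tracing 7 → 5 → … returns to 7 after 6 steps, so 7 lies in a 6-cycle (4, 7, 5, 9, 8, 6).
Since the cycle has length 6, α^56 acts on it the same as α^2 (56 mod 6 = 2).
Advancing 2 steps from 7: 7 → 5 → 9.

9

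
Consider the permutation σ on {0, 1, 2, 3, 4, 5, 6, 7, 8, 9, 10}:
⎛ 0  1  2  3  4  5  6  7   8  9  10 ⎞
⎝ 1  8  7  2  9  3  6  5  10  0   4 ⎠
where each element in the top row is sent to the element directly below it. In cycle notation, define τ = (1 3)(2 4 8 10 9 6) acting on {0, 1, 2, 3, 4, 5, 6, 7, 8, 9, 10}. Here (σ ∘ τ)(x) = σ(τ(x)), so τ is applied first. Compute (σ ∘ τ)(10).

τ(10) = 9, then σ(9) = 0; composing gives (σ ∘ τ)(10) = 0.

0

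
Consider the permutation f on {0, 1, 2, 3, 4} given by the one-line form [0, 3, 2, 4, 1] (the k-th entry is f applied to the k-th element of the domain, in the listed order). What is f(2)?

2

2 is element number 3 of the domain, and entry number 3 of the one-line form is 2, so f(2) = 2.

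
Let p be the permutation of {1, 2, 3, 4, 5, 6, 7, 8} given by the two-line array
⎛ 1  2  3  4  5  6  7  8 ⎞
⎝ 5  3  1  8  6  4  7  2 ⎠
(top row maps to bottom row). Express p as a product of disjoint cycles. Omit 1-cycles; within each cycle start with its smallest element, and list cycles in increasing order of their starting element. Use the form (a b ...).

Iterating p from 1 gives 1 → 5 → 6 → 4 → 8 → 2 → 3 → 1; that is the 7-cycle (1 5 6 4 8 2 3).
Repeating from the next unused element and collecting all non-trivial cycles gives (1 5 6 4 8 2 3).

(1 5 6 4 8 2 3)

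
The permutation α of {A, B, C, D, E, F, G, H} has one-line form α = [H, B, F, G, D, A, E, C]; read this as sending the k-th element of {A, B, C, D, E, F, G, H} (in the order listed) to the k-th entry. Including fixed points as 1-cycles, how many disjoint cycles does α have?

The cycle decomposition is (A H C F)(B)(D G E), which has 3 cycles (counting 1-cycles).

3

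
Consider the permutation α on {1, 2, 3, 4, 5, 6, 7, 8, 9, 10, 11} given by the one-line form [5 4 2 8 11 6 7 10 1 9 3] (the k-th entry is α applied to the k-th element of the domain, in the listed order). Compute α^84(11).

Tracing 11 → 3 → … returns to 11 after 9 steps, so 11 lies in a 9-cycle (1, 5, 11, 3, 2, 4, 8, 10, 9).
On a 9-cycle, α^9 is the identity, so α^84 = α^3 there (84 ≡ 3 mod 9).
Advancing 3 steps from 11: 11 → 3 → 2 → 4.

4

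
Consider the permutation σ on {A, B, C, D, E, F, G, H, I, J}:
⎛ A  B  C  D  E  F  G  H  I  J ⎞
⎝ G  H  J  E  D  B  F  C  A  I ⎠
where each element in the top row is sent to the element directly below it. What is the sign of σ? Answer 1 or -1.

In disjoint-cycle form the cycle lengths are 8, 2.
A cycle of length ℓ contributes ℓ−1 transpositions, so σ is a product of 7 + 1 = 8 transpositions — even.

1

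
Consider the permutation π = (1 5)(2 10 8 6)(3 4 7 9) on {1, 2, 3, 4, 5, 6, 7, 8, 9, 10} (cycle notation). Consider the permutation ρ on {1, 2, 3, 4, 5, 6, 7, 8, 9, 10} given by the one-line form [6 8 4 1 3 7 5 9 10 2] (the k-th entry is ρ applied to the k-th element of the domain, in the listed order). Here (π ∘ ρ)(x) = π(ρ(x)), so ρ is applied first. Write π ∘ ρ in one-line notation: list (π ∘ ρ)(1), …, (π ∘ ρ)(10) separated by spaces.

2 6 7 5 4 9 1 3 8 10

(π ∘ ρ)(x) = π(ρ(x)). Computing each image: π(ρ(1)) = π(6) = 2, π(ρ(2)) = π(8) = 6, π(ρ(3)) = π(4) = 7, π(ρ(4)) = π(1) = 5, π(ρ(5)) = π(3) = 4, π(ρ(6)) = π(7) = 9, π(ρ(7)) = π(5) = 1, π(ρ(8)) = π(9) = 3, π(ρ(9)) = π(10) = 8, π(ρ(10)) = π(2) = 10.
Hence π ∘ ρ = [2 6 7 5 4 9 1 3 8 10].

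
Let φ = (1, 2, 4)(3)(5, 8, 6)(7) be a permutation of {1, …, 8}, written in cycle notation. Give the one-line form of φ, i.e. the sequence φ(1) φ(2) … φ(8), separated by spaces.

2 4 3 1 8 5 7 6

Image by image: 1→2, 2→4, 3→3, 4→1, 5→8, 6→5, 7→7, 8→6.
So the one-line form is 2 4 3 1 8 5 7 6.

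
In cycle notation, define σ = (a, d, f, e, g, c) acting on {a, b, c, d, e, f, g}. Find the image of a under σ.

d

Within (a, d, f, e, g, c), a ↦ d.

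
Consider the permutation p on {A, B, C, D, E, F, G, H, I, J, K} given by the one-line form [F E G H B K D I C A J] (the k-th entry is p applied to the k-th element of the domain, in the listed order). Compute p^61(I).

Tracing I → C → … returns to I after 5 steps, so I lies in a 5-cycle (C G D H I).
On a 5-cycle, p^5 is the identity, so p^61 = p^1 there (61 ≡ 1 mod 5).
Stepping 1 place around the cycle: I → C.

C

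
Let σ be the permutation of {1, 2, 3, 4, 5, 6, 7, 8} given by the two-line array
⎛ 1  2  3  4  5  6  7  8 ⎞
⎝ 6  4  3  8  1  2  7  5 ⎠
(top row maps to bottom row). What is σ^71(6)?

1

Tracing 6 → 2 → … returns to 6 after 6 steps, so 6 lies in a 6-cycle (1 6 2 4 8 5).
Since the cycle has length 6, σ^71 acts on it the same as σ^5 (71 mod 6 = 5).
Advancing 5 steps from 6: 6 → 2 → 4 → 8 → 5 → 1.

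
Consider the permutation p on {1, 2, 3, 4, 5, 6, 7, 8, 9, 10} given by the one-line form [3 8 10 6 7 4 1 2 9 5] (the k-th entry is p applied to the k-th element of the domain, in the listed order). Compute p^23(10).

1

Tracing 10 → 5 → … returns to 10 after 5 steps, so 10 lies in a 5-cycle (1, 3, 10, 5, 7).
Powers repeat with period 5 on this cycle, and 23 mod 5 = 3, so p^23(10) = p^3(10).
Stepping 3 places around the cycle: 10 → 5 → 7 → 1.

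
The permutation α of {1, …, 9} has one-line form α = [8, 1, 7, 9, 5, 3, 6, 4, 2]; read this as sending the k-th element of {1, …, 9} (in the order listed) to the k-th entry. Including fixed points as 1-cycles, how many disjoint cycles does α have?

3

The cycle decomposition is (1, 8, 4, 9, 2)(3, 7, 6)(5), which has 3 cycles (counting 1-cycles).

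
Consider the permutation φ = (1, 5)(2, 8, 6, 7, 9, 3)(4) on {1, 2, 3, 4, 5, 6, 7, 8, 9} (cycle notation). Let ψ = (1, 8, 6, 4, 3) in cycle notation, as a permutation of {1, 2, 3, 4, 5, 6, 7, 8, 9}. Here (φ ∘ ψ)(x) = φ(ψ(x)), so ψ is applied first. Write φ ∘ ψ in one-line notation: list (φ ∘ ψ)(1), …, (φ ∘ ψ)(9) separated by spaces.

6 8 5 2 1 4 9 7 3

For each element, apply ψ then φ: 1 → 8 → 6; 2 → 2 → 8; 3 → 1 → 5; 4 → 3 → 2; 5 → 5 → 1; 6 → 4 → 4; 7 → 7 → 9; 8 → 6 → 7; 9 → 9 → 3.
So φ ∘ ψ in one-line form is 6 8 5 2 1 4 9 7 3.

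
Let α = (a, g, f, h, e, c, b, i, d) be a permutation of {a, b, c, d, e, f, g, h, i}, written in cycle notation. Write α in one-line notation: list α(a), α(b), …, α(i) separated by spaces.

Each element maps to the next entry in its cycle (wrapping to the front): a→g, b→i, c→b, d→a, e→c, f→h, g→f, h→e, i→d.
So the one-line form is g i b a c h f e d.

g i b a c h f e d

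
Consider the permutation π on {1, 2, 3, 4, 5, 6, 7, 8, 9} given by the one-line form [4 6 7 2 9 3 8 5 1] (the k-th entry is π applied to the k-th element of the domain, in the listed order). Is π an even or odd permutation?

In disjoint-cycle form the cycle lengths are 9.
A cycle of length ℓ contributes ℓ−1 transpositions, so π is a product of 8 transpositions — even.

even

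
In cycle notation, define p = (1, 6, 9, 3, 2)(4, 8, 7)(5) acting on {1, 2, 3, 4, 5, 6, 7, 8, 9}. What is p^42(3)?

1

3 lies in the 5-cycle (1, 6, 9, 3, 2).
Since the cycle has length 5, p^42 acts on it the same as p^2 (42 mod 5 = 2).
Advancing 2 steps from 3: 3 → 2 → 1.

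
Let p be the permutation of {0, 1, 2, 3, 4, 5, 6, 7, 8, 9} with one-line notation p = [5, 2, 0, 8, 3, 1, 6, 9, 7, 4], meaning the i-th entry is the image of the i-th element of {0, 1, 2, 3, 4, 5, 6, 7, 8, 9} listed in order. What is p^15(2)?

Tracing 2 → 0 → … returns to 2 after 4 steps, so 2 lies in a 4-cycle (0, 5, 1, 2).
Since the cycle has length 4, p^15 acts on it the same as p^3 (15 mod 4 = 3).
Advancing 3 steps from 2: 2 → 0 → 5 → 1.

1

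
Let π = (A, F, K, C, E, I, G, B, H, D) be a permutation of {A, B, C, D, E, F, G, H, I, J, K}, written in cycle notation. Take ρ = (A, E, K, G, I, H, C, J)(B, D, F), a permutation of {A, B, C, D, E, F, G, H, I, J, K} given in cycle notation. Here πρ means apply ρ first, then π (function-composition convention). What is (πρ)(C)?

ρ(C) = J, then π(J) = J; composing gives (πρ)(C) = J.

J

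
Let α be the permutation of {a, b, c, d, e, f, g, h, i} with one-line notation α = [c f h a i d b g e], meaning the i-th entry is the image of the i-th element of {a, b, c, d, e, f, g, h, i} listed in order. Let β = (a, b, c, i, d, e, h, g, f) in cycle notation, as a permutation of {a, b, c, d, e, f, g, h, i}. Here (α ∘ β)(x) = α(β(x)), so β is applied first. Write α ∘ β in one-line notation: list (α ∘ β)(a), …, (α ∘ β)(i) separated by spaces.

f h e i g c d b a

(α ∘ β)(x) = α(β(x)). Computing each image: α(β(a)) = α(b) = f, α(β(b)) = α(c) = h, α(β(c)) = α(i) = e, α(β(d)) = α(e) = i, α(β(e)) = α(h) = g, α(β(f)) = α(a) = c, α(β(g)) = α(f) = d, α(β(h)) = α(g) = b, α(β(i)) = α(d) = a.
Hence α ∘ β = [f h e i g c d b a].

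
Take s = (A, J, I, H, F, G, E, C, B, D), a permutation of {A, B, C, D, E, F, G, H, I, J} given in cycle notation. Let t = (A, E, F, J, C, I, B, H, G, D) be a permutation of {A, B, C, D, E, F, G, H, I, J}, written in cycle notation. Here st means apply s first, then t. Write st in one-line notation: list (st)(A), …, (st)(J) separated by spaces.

For each element, apply s then t: A → J → C; B → D → A; C → B → H; D → A → E; E → C → I; F → G → D; G → E → F; H → F → J; I → H → G; J → I → B.
Collecting the images, st = [C A H E I D F J G B].

C A H E I D F J G B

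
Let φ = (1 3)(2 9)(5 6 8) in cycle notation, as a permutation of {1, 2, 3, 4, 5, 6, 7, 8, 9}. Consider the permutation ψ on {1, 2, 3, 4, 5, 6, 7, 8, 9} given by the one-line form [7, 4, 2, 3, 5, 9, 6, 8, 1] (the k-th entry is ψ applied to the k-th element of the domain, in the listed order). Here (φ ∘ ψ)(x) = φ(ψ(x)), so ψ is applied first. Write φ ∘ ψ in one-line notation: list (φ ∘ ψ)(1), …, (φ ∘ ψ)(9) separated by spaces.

For each element, apply ψ then φ: 1 → 7 → 7; 2 → 4 → 4; 3 → 2 → 9; 4 → 3 → 1; 5 → 5 → 6; 6 → 9 → 2; 7 → 6 → 8; 8 → 8 → 5; 9 → 1 → 3.
So φ ∘ ψ in one-line form is 7 4 9 1 6 2 8 5 3.

7 4 9 1 6 2 8 5 3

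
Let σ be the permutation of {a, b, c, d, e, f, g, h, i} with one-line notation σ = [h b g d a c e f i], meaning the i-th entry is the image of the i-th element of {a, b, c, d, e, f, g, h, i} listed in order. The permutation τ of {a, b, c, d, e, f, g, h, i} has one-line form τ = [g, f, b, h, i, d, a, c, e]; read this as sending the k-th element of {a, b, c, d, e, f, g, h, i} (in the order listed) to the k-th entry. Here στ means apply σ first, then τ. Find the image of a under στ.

(στ)(a) = τ(σ(a)). σ(a) = h, then τ(h) = c. So (στ)(a) = c.

c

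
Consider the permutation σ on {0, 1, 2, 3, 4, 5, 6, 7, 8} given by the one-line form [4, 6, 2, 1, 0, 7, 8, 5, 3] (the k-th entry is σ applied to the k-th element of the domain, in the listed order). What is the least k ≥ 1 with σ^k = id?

The disjoint-cycle form of σ has cycle lengths 4, 2, 2, 1.
The order of σ is the least common multiple of its cycle lengths: lcm(4, 2, 2) = 4.

4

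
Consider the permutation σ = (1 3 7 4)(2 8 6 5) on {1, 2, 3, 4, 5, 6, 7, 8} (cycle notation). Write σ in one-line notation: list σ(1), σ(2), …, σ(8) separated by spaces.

3 8 7 1 2 5 4 6

Each element maps to the next entry in its cycle (wrapping to the front): 1→3, 2→8, 3→7, 4→1, 5→2, 6→5, 7→4, 8→6.
So the one-line form is 3 8 7 1 2 5 4 6.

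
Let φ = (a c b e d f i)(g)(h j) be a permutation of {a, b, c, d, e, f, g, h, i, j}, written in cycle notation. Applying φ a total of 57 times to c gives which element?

c lies in the 7-cycle (a c b e d f i).
On a 7-cycle, φ^7 is the identity, so φ^57 = φ^1 there (57 ≡ 1 mod 7).
Stepping 1 place around the cycle: c → b.

b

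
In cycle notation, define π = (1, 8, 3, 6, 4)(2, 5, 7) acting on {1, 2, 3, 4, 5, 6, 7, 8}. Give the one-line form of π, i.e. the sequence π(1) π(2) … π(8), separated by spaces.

8 5 6 1 7 4 2 3

Reading each image from the cycles: 1→8, 2→5, 3→6, 4→1, 5→7, 6→4, 7→2, 8→3.
Listing these in domain order gives 8 5 6 1 7 4 2 3.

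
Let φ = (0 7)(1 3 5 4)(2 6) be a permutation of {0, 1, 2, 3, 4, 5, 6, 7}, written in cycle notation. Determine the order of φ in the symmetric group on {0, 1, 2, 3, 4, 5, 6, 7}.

4

The disjoint cycles have lengths 4, 2, 2.
The order of φ is the least common multiple of its cycle lengths: lcm(4, 2, 2) = 4.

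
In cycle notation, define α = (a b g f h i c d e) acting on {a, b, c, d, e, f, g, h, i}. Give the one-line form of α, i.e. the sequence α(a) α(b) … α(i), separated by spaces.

b g d e a h f i c

Reading each image from the cycles: a→b, b→g, c→d, d→e, e→a, f→h, g→f, h→i, i→c.
So the one-line form is b g d e a h f i c.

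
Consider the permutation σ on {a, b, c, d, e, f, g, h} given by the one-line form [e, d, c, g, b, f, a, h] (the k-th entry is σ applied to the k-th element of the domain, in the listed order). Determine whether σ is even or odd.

even

In disjoint-cycle form the cycle lengths are 5, 1, 1, 1.
A cycle is odd iff its length is even; σ has 0 even-length cycles, so sgn(σ) = (−1)^0 and σ is even.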